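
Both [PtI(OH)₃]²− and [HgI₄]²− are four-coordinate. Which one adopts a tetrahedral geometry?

For [PtI(OH)₃]²−: Ligand charges: each iodide is −1; each hydroxide is −1. With an overall charge of −2 the platinum centre must be in the +2 oxidation state. Group 10 minus oxidation state 2 gives a d⁸ configuration. A 5d d⁸ ion has a large crystal-field splitting; square planar leaves the high-energy d_{x²−y²} orbital empty and maximises CFSE. → square planar.
For [HgI₄]²−: Summing ligand charges against the −2 overall charge gives an oxidation state of +2 for mercury. Hg sits in group 12, so the d-electron count is 12 − 2 = 10. A d¹⁰ ion has no crystal-field stabilisation preference between square planar and tetrahedral, so four ligands adopt the sterically favoured tetrahedral geometry. → tetrahedral.

[HgI₄]²−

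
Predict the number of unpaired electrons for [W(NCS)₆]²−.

2

Each isothiocyanate is −1; balancing the −2 overall charge requires W(IV).
Tungsten is a group-6 element; W(IV) is therefore d².
In an octahedral field the d² configuration is t₂g²e_g⁰ (only one arrangement possible), giving 2 unpaired electrons.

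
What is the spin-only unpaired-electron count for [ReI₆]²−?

3

Each iodide is −1; balancing the −2 overall charge requires Re(IV).
Rhenium is a group-7 element; Re(IV) is therefore d³.
In an octahedral field the d³ configuration is t₂g³e_g⁰ (only one arrangement possible), giving 3 unpaired electrons.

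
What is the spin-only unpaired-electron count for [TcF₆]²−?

Ligand charges: each fluoride is −1. With an overall charge of −2 the technetium centre must be in the +4 oxidation state.
Group 7 minus oxidation state 4 gives a d³ configuration.
In an octahedral field the d³ configuration is t₂g³e_g⁰ (only one arrangement possible), giving 3 unpaired electrons.

3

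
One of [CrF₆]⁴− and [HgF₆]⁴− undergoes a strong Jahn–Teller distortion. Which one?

[CrF₆]⁴−: Summing ligand charges against the −4 overall charge gives an oxidation state of +2 for chromium. Group 6 minus oxidation state 2 gives a d⁴ configuration. Fluoride is a weak-field ligand for a first-row metal, so the complex is high-spin. The t₂g³e_g¹ (high-spin) configuration has an unevenly filled e_g set; the Jahn–Teller theorem predicts a tetragonal distortion (typically axial elongation) to lift the degeneracy.
[HgF₆]⁴−: Ligand charges: each fluoride is −1. With an overall charge of −4 the mercury centre must be in the +2 oxidation state. Mercury is a group-12 element; Hg(II) is therefore d¹⁰. The d¹⁰ configuration leaves the e_g set evenly filled (or empty) — no strong Jahn–Teller driving force.

[CrF₆]⁴−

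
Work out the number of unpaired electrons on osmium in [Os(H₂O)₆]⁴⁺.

Summing ligand charges against the +4 overall charge gives an oxidation state of +4 for osmium.
Os sits in group 8, so the d-electron count is 8 − 4 = 4.
The spin state decides the count: a 5d ion has a large Δₒ and is invariably low-spin.
An octahedral low-spin d⁴ ion is t₂g⁴e_g⁰, giving 2 unpaired electrons.

2 unpaired electrons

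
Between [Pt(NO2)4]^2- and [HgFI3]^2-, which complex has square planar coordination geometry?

[Pt(NO2)4]^2-

For [Pt(NO2)4]^2-: Each nitro (N-bound nitrite) is −1; balancing the −2 overall charge requires Pt(II). Platinum is a group-10 element; Pt(II) is therefore d⁸. A 5d d⁸ ion has a large crystal-field splitting; square planar leaves the high-energy d_{x²−y²} orbital empty and maximises CFSE. → square planar.
For [HgFI3]^2-: Ligand charges: each fluoride is −1; each iodide is −1. With an overall charge of −2 the mercury centre must be in the +2 oxidation state. Mercury is a group-12 element; Hg(II) is therefore d¹⁰. A d¹⁰ ion has no crystal-field stabilisation preference between square planar and tetrahedral, so four ligands adopt the sterically favoured tetrahedral geometry. → tetrahedral.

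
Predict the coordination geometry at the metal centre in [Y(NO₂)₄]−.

tetrahedral

Each nitro (N-bound nitrite) is −1; balancing the −1 overall charge requires Y(III).
Yttrium is a group-3 element; Y(III) is therefore d⁰.
With 4 monodentate ligands the coordination number is 4.
A d⁰ ion has no crystal-field stabilisation preference between square planar and tetrahedral, so four ligands adopt the sterically favoured tetrahedral geometry.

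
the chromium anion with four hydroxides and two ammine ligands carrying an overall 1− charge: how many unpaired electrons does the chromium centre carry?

Ligand charges: each hydroxide is −1; ammonia is neutral. With an overall charge of −1 the chromium centre must be in the +3 oxidation state.
Cr sits in group 6, so the d-electron count is 6 − 3 = 3.
In an octahedral field the d³ configuration is t₂g³e_g⁰ (only one arrangement possible), giving 3 unpaired electrons.

3 unpaired electrons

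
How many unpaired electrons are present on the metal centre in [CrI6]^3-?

Each iodide is −1; balancing the −3 overall charge requires Cr(III).
Chromium is a group-6 element; Cr(III) is therefore d³.
In an octahedral field the d³ configuration is t₂g³e_g⁰ (only one arrangement possible), giving 3 unpaired electrons.

3 unpaired electrons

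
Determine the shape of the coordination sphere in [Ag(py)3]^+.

trigonal planar

Ligand charges: pyridine is neutral. With an overall charge of +1 the silver centre must be in the +1 oxidation state.
Group 11 minus oxidation state 1 gives a d¹⁰ configuration.
Coordination number: 3.
Three ligands around a d¹⁰ centre minimise repulsion in a trigonal-planar arrangement.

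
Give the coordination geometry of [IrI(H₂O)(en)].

Each iodide is −1; water is neutral; ethylenediamine is neutral; balancing the 0 overall charge requires Ir(I).
Ir sits in group 9, so the d-electron count is 9 − 1 = 8.
Counting donor atoms: 1×iodide (monodentate) → 1 donor; 1×water (monodentate) → 1 donor; 1×ethylenediamine (bidentate) → 2 donors. Coordination number = 4.
A 5d d⁸ ion has a large crystal-field splitting; square planar leaves the high-energy d_{x²−y²} orbital empty and maximises CFSE.

square planar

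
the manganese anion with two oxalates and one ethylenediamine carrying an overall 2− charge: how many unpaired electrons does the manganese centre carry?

Summing ligand charges against the −2 overall charge gives an oxidation state of +2 for manganese.
Manganese is a group-7 element; Mn(II) is therefore d⁵.
Counting donor atoms: 2×oxalate (bidentate) → 4 donors; 1×ethylenediamine (bidentate) → 2 donors. Coordination number = 6.
The spin state decides the count: Oxalate is a weak-field ligand for a first-row metal, so the complex is high-spin.
An octahedral high-spin d⁵ ion is t₂g³e_g², giving 5 unpaired electrons.

5 unpaired electrons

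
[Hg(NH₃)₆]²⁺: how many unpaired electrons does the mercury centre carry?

0 unpaired electrons

Ligand charges: ammonia is neutral. With an overall charge of +2 the mercury centre must be in the +2 oxidation state.
Mercury is a group-12 element; Hg(II) is therefore d¹⁰.
In an octahedral field the d¹⁰ configuration is t₂g⁶e_g⁴, giving 0 unpaired electrons.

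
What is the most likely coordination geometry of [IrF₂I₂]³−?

square planar

Summing ligand charges against the −3 overall charge gives an oxidation state of +1 for iridium.
Iridium is a group-9 element; Ir(I) is therefore d⁸.
With 4 monodentate ligands the coordination number is 4.
A 5d d⁸ ion has a large crystal-field splitting; square planar leaves the high-energy d_{x²−y²} orbital empty and maximises CFSE.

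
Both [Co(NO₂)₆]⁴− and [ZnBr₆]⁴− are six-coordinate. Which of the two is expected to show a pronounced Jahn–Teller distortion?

[Co(NO₂)₆]⁴−

[Co(NO₂)₆]⁴−: Summing ligand charges against the −4 overall charge gives an oxidation state of +2 for cobalt. Group 9 minus oxidation state 2 gives a d⁷ configuration. Nitro (N-bound nitrite) is a strong-field ligand (high in the spectrochemical series) for a first-row metal, so the complex is low-spin. The t₂g⁶e_g¹ (low-spin) configuration has an unevenly filled e_g set; the Jahn–Teller theorem predicts a tetragonal distortion (typically axial elongation) to lift the degeneracy.
[ZnBr₆]⁴−: Ligand charges: each bromide is −1. With an overall charge of −4 the zinc centre must be in the +2 oxidation state. Zinc is a group-12 element; Zn(II) is therefore d¹⁰. The d¹⁰ configuration leaves the e_g set evenly filled (or empty) — no strong Jahn–Teller driving force.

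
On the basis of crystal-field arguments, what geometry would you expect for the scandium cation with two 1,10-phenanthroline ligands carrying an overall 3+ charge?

tetrahedral

Summing ligand charges against the +3 overall charge gives an oxidation state of +3 for scandium.
Group 3 minus oxidation state 3 gives a d⁰ configuration.
Counting donor atoms: 2×1,10-phenanthroline (bidentate) → 4 donors. Coordination number = 4.
A d⁰ ion has no crystal-field stabilisation preference between square planar and tetrahedral, so four ligands adopt the sterically favoured tetrahedral geometry.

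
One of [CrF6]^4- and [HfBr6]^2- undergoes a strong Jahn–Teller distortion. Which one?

[CrF6]^4-: Ligand charges: each fluoride is −1. With an overall charge of −4 the chromium centre must be in the +2 oxidation state. Chromium is a group-6 element; Cr(II) is therefore d⁴. Fluoride is a weak-field ligand for a first-row metal, so the complex is high-spin. The t₂g³e_g¹ (high-spin) configuration has an unevenly filled e_g set; the Jahn–Teller theorem predicts a tetragonal distortion (typically axial elongation) to lift the degeneracy.
[HfBr6]^2-: Summing ligand charges against the −2 overall charge gives an oxidation state of +4 for hafnium. Hf sits in group 4, so the d-electron count is 4 − 4 = 0. The d⁰ configuration leaves the e_g set evenly filled (or empty) — no strong Jahn–Teller driving force.

[CrF6]^4-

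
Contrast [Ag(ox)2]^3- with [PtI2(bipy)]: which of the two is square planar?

For [Ag(ox)2]^3-: Summing ligand charges against the −3 overall charge gives an oxidation state of +1 for silver. Ag sits in group 11, so the d-electron count is 11 − 1 = 10. A d¹⁰ ion has no crystal-field stabilisation preference between square planar and tetrahedral, so four ligands adopt the sterically favoured tetrahedral geometry. → tetrahedral.
For [PtI2(bipy)]: Summing ligand charges against the 0 overall charge gives an oxidation state of +2 for platinum. Pt sits in group 10, so the d-electron count is 10 − 2 = 8. A 5d d⁸ ion has a large crystal-field splitting; square planar leaves the high-energy d_{x²−y²} orbital empty and maximises CFSE. → square planar.

[PtI2(bipy)]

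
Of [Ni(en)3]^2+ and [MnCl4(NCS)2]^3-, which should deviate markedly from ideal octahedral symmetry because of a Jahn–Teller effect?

[MnCl4(NCS)2]^3-

[Ni(en)3]^2+: Ethylenediamine is neutral; balancing the +2 overall charge requires Ni(II). Ni sits in group 10, so the d-electron count is 10 − 2 = 8. The d⁸ configuration leaves the e_g set evenly filled (or empty) — no strong Jahn–Teller driving force.
[MnCl4(NCS)2]^3-: Ligand charges: each chloride is −1; each isothiocyanate is −1. With an overall charge of −3 the manganese centre must be in the +3 oxidation state. Manganese is a group-7 element; Mn(III) is therefore d⁴. Chloride and isothiocyanate are weak-field ligands for a first-row metal, so the complex is high-spin. The t₂g³e_g¹ (high-spin) configuration has an unevenly filled e_g set; the Jahn–Teller theorem predicts a tetragonal distortion (typically axial elongation) to lift the degeneracy.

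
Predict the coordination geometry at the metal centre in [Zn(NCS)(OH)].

linear

Summing ligand charges against the 0 overall charge gives an oxidation state of +2 for zinc.
Zn sits in group 12, so the d-electron count is 12 − 2 = 10.
Coordination number: 2.
A d¹⁰ ion with only two ligands adopts a linear arrangement (sp hybridisation; no CFSE preference).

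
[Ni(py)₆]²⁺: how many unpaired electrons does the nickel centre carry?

2

Ligand charges: pyridine is neutral. With an overall charge of +2 the nickel centre must be in the +2 oxidation state.
Ni sits in group 10, so the d-electron count is 10 − 2 = 8.
In an octahedral field the d⁸ configuration is t₂g⁶e_g² (only one arrangement possible), giving 2 unpaired electrons.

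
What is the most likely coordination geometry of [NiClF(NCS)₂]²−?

Summing ligand charges against the −2 overall charge gives an oxidation state of +2 for nickel.
Nickel is a group-10 element; Ni(II) is therefore d⁸.
Coordination number: 4.
Chloride, fluoride, and isothiocyanate are weak-field ligands.
With weak-field ligands the CFSE gain from square planar is small, so a 3d d⁸ ion takes the sterically preferred tetrahedral geometry.

tetrahedral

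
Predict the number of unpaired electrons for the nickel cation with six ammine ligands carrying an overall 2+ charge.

Ligand charges: ammonia is neutral. With an overall charge of +2 the nickel centre must be in the +2 oxidation state.
Nickel is a group-10 element; Ni(II) is therefore d⁸.
In an octahedral field the d⁸ configuration is t₂g⁶e_g² (only one arrangement possible), giving 2 unpaired electrons.

2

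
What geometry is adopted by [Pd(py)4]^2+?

Summing ligand charges against the +2 overall charge gives an oxidation state of +2 for palladium.
Pd sits in group 10, so the d-electron count is 10 − 2 = 8.
With 4 monodentate ligands the coordination number is 4.
A 4d d⁸ ion has a large crystal-field splitting; square planar leaves the high-energy d_{x²−y²} orbital empty and maximises CFSE.

square planar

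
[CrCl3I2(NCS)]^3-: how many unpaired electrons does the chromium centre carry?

Ligand charges: each chloride is −1; each iodide is −1; each isothiocyanate is −1. With an overall charge of −3 the chromium centre must be in the +3 oxidation state.
Chromium is a group-6 element; Cr(III) is therefore d³.
In an octahedral field the d³ configuration is t₂g³e_g⁰ (only one arrangement possible), giving 3 unpaired electrons.

3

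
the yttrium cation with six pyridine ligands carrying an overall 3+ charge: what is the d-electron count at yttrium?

d0

Ligand charges: pyridine is neutral. With an overall charge of +3 the yttrium centre must be in the +3 oxidation state.
Group 3 minus oxidation state 3 gives a d⁰ configuration.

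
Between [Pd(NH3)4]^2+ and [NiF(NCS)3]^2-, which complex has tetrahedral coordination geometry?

For [Pd(NH3)4]^2+: Ligand charges: ammonia is neutral. With an overall charge of +2 the palladium centre must be in the +2 oxidation state. Palladium is a group-10 element; Pd(II) is therefore d⁸. A 4d d⁸ ion has a large crystal-field splitting; square planar leaves the high-energy d_{x²−y²} orbital empty and maximises CFSE. → square planar.
For [NiF(NCS)3]^2-: Summing ligand charges against the −2 overall charge gives an oxidation state of +2 for nickel. Nickel is a group-10 element; Ni(II) is therefore d⁸. Fluoride and isothiocyanate are weak-field ligands. With weak-field ligands the CFSE gain from square planar is small, so a 3d d⁸ ion takes the sterically preferred tetrahedral geometry. → tetrahedral.

[NiF(NCS)3]^2-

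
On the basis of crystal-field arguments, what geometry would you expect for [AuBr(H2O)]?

linear

Each bromide is −1; water is neutral; balancing the 0 overall charge requires Au(I).
Au sits in group 11, so the d-electron count is 11 − 1 = 10.
Coordination number: 2.
A d¹⁰ ion with only two ligands adopts a linear arrangement (sp hybridisation; no CFSE preference).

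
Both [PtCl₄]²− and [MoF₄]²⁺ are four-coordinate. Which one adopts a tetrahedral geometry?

For [PtCl₄]²−: Each chloride is −1; balancing the −2 overall charge requires Pt(II). Platinum is a group-10 element; Pt(II) is therefore d⁸. A 5d d⁸ ion has a large crystal-field splitting; square planar leaves the high-energy d_{x²−y²} orbital empty and maximises CFSE. → square planar.
For [MoF₄]²⁺: Ligand charges: each fluoride is −1. With an overall charge of +2 the molybdenum centre must be in the +6 oxidation state. Molybdenum is a group-6 element; Mo(VI) is therefore d⁰. A d⁰ ion has no crystal-field stabilisation preference between square planar and tetrahedral, so four ligands adopt the sterically favoured tetrahedral geometry. → tetrahedral.

[MoF₄]²⁺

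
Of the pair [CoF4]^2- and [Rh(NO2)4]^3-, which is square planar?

For [CoF4]^2-: Each fluoride is −1; balancing the −2 overall charge requires Co(II). Co sits in group 9, so the d-electron count is 9 − 2 = 7. For a high-spin 3d d⁷ ion with weak-field ligands the small Δₜ gives little square-planar CFSE advantage, so four ligands adopt the sterically favoured tetrahedral geometry. → tetrahedral.
For [Rh(NO2)4]^3-: Each nitro (N-bound nitrite) is −1; balancing the −3 overall charge requires Rh(I). Rhodium is a group-9 element; Rh(I) is therefore d⁸. A 4d d⁸ ion has a large crystal-field splitting; square planar leaves the high-energy d_{x²−y²} orbital empty and maximises CFSE. → square planar.

[Rh(NO2)4]^3-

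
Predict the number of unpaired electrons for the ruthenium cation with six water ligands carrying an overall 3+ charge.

Ligand charges: water is neutral. With an overall charge of +3 the ruthenium centre must be in the +3 oxidation state.
Group 8 minus oxidation state 3 gives a d⁵ configuration.
The spin state decides the count: a 4d ion has a large Δₒ and is invariably low-spin.
An octahedral low-spin d⁵ ion is t₂g⁵e_g⁰, giving 1 unpaired electron.

1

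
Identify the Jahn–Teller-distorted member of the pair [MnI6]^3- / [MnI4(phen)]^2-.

[MnI6]^3-

[MnI6]^3-: Each iodide is −1; balancing the −3 overall charge requires Mn(III). Group 7 minus oxidation state 3 gives a d⁴ configuration. Iodide is a weak-field ligand for a first-row metal, so the complex is high-spin. The t₂g³e_g¹ (high-spin) configuration has an unevenly filled e_g set; the Jahn–Teller theorem predicts a tetragonal distortion (typically axial elongation) to lift the degeneracy.
[MnI4(phen)]^2-: Each iodide is −1; 1,10-phenanthroline is neutral; balancing the −2 overall charge requires Mn(II). Manganese is a group-7 element; Mn(II) is therefore d⁵. Iodide is a weak-field ligand for a first-row metal, so the complex is high-spin. The d⁵ configuration leaves the e_g set evenly filled (or empty) — no strong Jahn–Teller driving force.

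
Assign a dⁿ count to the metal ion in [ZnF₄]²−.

Ligand charges: each fluoride is −1. With an overall charge of −2 the zinc centre must be in the +2 oxidation state.
Zinc is a group-12 element; Zn(II) is therefore d¹⁰.

d10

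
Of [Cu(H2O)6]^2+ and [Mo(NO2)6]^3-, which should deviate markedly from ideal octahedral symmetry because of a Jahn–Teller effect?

[Cu(H2O)6]^2+

[Cu(H2O)6]^2+: Ligand charges: water is neutral. With an overall charge of +2 the copper centre must be in the +2 oxidation state. Group 11 minus oxidation state 2 gives a d⁹ configuration. The t₂g⁶e_g³ configuration has an unevenly filled e_g set; the Jahn–Teller theorem predicts a tetragonal distortion (typically axial elongation) to lift the degeneracy.
[Mo(NO2)6]^3-: Each nitro (N-bound nitrite) is −1; balancing the −3 overall charge requires Mo(III). Group 6 minus oxidation state 3 gives a d³ configuration. The d³ configuration leaves the e_g set evenly filled (or empty) — no strong Jahn–Teller driving force.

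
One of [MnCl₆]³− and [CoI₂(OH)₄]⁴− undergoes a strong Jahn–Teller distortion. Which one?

[MnCl₆]³−

[MnCl₆]³−: Ligand charges: each chloride is −1. With an overall charge of −3 the manganese centre must be in the +3 oxidation state. Manganese is a group-7 element; Mn(III) is therefore d⁴. Chloride is a weak-field ligand for a first-row metal, so the complex is high-spin. The t₂g³e_g¹ (high-spin) configuration has an unevenly filled e_g set; the Jahn–Teller theorem predicts a tetragonal distortion (typically axial elongation) to lift the degeneracy.
[CoI₂(OH)₄]⁴−: Each iodide is −1; each hydroxide is −1; balancing the −4 overall charge requires Co(II). Group 9 minus oxidation state 2 gives a d⁷ configuration. Hydroxide and iodide are weak-field ligands for a first-row metal, so the complex is high-spin. The d⁷ configuration leaves the e_g set evenly filled (or empty) — no strong Jahn–Teller driving force.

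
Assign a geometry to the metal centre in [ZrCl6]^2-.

Ligand charges: each chloride is −1. With an overall charge of −2 the zirconium centre must be in the +4 oxidation state.
Zirconium is a group-4 element; Zr(IV) is therefore d⁰.
Coordination number: 6.
Six donors around a single metal centre give an octahedral coordination sphere.

octahedral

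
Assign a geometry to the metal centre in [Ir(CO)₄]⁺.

square planar

Ligand charges: carbonyl is neutral. With an overall charge of +1 the iridium centre must be in the +1 oxidation state.
Group 9 minus oxidation state 1 gives a d⁸ configuration.
Coordination number: 4.
A 5d d⁸ ion has a large crystal-field splitting; square planar leaves the high-energy d_{x²−y²} orbital empty and maximises CFSE.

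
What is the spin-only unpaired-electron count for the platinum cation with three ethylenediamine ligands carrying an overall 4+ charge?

Ligand charges: ethylenediamine is neutral. With an overall charge of +4 the platinum centre must be in the +4 oxidation state.
Pt sits in group 10, so the d-electron count is 10 − 4 = 6.
Counting donor atoms: 3×ethylenediamine (bidentate) → 6 donors. Coordination number = 6.
The spin state decides the count: a 5d ion has a large Δₒ and is invariably low-spin.
An octahedral low-spin d⁶ ion is t₂g⁶e_g⁰, giving 0 unpaired electrons.

0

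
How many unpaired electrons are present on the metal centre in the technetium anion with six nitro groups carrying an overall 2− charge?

Ligand charges: each nitro (N-bound nitrite) is −1. With an overall charge of −2 the technetium centre must be in the +4 oxidation state.
Technetium is a group-7 element; Tc(IV) is therefore d³.
In an octahedral field the d³ configuration is t₂g³e_g⁰ (only one arrangement possible), giving 3 unpaired electrons.

3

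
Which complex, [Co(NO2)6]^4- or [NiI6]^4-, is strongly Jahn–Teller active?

[Co(NO2)6]^4-

[Co(NO2)6]^4-: Each nitro (N-bound nitrite) is −1; balancing the −4 overall charge requires Co(II). Cobalt is a group-9 element; Co(II) is therefore d⁷. Nitro (N-bound nitrite) is a strong-field ligand (high in the spectrochemical series) for a first-row metal, so the complex is low-spin. The t₂g⁶e_g¹ (low-spin) configuration has an unevenly filled e_g set; the Jahn–Teller theorem predicts a tetragonal distortion (typically axial elongation) to lift the degeneracy.
[NiI6]^4-: Summing ligand charges against the −4 overall charge gives an oxidation state of +2 for nickel. Group 10 minus oxidation state 2 gives a d⁸ configuration. The d⁸ configuration leaves the e_g set evenly filled (or empty) — no strong Jahn–Teller driving force.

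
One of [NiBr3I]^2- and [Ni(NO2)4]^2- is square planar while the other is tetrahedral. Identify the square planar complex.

[Ni(NO2)4]^2-

For [NiBr3I]^2-: Each bromide is −1; each iodide is −1; balancing the −2 overall charge requires Ni(II). Group 10 minus oxidation state 2 gives a d⁸ configuration. Bromide and iodide are weak-field ligands. With weak-field ligands the CFSE gain from square planar is small, so a 3d d⁸ ion takes the sterically preferred tetrahedral geometry. → tetrahedral.
For [Ni(NO2)4]^2-: Each nitro (N-bound nitrite) is −1; balancing the −2 overall charge requires Ni(II). Nickel is a group-10 element; Ni(II) is therefore d⁸. Nitro (N-bound nitrite) is a strong-field ligand (high in the spectrochemical series). A 3d d⁸ ion with strong-field ligands gains enough CFSE to favour square planar over tetrahedral. → square planar.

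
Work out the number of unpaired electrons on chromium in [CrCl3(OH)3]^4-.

Ligand charges: each chloride is −1; each hydroxide is −1. With an overall charge of −4 the chromium centre must be in the +2 oxidation state.
Chromium is a group-6 element; Cr(II) is therefore d⁴.
The spin state decides the count: Chloride and hydroxide are weak-field ligands for a first-row metal, so the complex is high-spin.
An octahedral high-spin d⁴ ion is t₂g³e_g¹, giving 4 unpaired electrons.

4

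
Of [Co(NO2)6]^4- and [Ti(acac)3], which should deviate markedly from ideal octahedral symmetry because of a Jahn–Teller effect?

[Co(NO2)6]^4-: Ligand charges: each nitro (N-bound nitrite) is −1. With an overall charge of −4 the cobalt centre must be in the +2 oxidation state. Cobalt is a group-9 element; Co(II) is therefore d⁷. Nitro (N-bound nitrite) is a strong-field ligand (high in the spectrochemical series) for a first-row metal, so the complex is low-spin. The t₂g⁶e_g¹ (low-spin) configuration has an unevenly filled e_g set; the Jahn–Teller theorem predicts a tetragonal distortion (typically axial elongation) to lift the degeneracy.
[Ti(acac)3]: Summing ligand charges against the 0 overall charge gives an oxidation state of +3 for titanium. Titanium is a group-4 element; Ti(III) is therefore d¹. The d¹ configuration leaves the e_g set evenly filled (or empty) — no strong Jahn–Teller driving force.

[Co(NO2)6]^4-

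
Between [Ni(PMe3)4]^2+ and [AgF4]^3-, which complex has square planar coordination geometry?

[Ni(PMe3)4]^2+

For [Ni(PMe3)4]^2+: Summing ligand charges against the +2 overall charge gives an oxidation state of +2 for nickel. Group 10 minus oxidation state 2 gives a d⁸ configuration. Trimethylphosphine is a strong-field ligand (high in the spectrochemical series). A 3d d⁸ ion with strong-field ligands gains enough CFSE to favour square planar over tetrahedral. → square planar.
For [AgF4]^3-: Ligand charges: each fluoride is −1. With an overall charge of −3 the silver centre must be in the +1 oxidation state. Group 11 minus oxidation state 1 gives a d¹⁰ configuration. A d¹⁰ ion has no crystal-field stabilisation preference between square planar and tetrahedral, so four ligands adopt the sterically favoured tetrahedral geometry. → tetrahedral.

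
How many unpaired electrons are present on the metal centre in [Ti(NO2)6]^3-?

1

Ligand charges: each nitro (N-bound nitrite) is −1. With an overall charge of −3 the titanium centre must be in the +3 oxidation state.
Ti sits in group 4, so the d-electron count is 4 − 3 = 1.
In an octahedral field the d¹ configuration is t₂g¹e_g⁰ (only one arrangement possible), giving 1 unpaired electron.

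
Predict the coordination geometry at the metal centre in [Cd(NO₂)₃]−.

Ligand charges: each nitro (N-bound nitrite) is −1. With an overall charge of −1 the cadmium centre must be in the +2 oxidation state.
Group 12 minus oxidation state 2 gives a d¹⁰ configuration.
With 3 monodentate ligands the coordination number is 3.
Three ligands around a d¹⁰ centre minimise repulsion in a trigonal-planar arrangement.

trigonal planar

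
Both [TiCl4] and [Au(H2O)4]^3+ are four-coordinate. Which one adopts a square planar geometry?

For [TiCl4]: Ligand charges: each chloride is −1. With an overall charge of 0 the titanium centre must be in the +4 oxidation state. Titanium is a group-4 element; Ti(IV) is therefore d⁰. A d⁰ ion has no crystal-field stabilisation preference between square planar and tetrahedral, so four ligands adopt the sterically favoured tetrahedral geometry. → tetrahedral.
For [Au(H2O)4]^3+: Water is neutral; balancing the +3 overall charge requires Au(III). Au sits in group 11, so the d-electron count is 11 − 3 = 8. A 5d d⁸ ion has a large crystal-field splitting; square planar leaves the high-energy d_{x²−y²} orbital empty and maximises CFSE. → square planar.

[Au(H2O)4]^3+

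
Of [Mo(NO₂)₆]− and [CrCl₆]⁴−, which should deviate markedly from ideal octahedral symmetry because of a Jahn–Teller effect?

[Mo(NO₂)₆]−: Ligand charges: each nitro (N-bound nitrite) is −1. With an overall charge of −1 the molybdenum centre must be in the +5 oxidation state. Molybdenum is a group-6 element; Mo(V) is therefore d¹. The d¹ configuration leaves the e_g set evenly filled (or empty) — no strong Jahn–Teller driving force.
[CrCl₆]⁴−: Ligand charges: each chloride is −1. With an overall charge of −4 the chromium centre must be in the +2 oxidation state. Chromium is a group-6 element; Cr(II) is therefore d⁴. Chloride is a weak-field ligand for a first-row metal, so the complex is high-spin. The t₂g³e_g¹ (high-spin) configuration has an unevenly filled e_g set; the Jahn–Teller theorem predicts a tetragonal distortion (typically axial elongation) to lift the degeneracy.

[CrCl₆]⁴−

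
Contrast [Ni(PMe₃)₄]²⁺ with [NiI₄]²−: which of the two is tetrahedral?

For [Ni(PMe₃)₄]²⁺: Summing ligand charges against the +2 overall charge gives an oxidation state of +2 for nickel. Nickel is a group-10 element; Ni(II) is therefore d⁸. Trimethylphosphine is a strong-field ligand (high in the spectrochemical series). A 3d d⁸ ion with strong-field ligands gains enough CFSE to favour square planar over tetrahedral. → square planar.
For [NiI₄]²−: Ligand charges: each iodide is −1. With an overall charge of −2 the nickel centre must be in the +2 oxidation state. Group 10 minus oxidation state 2 gives a d⁸ configuration. Iodide is a weak-field ligand. With weak-field ligands the CFSE gain from square planar is small, so a 3d d⁸ ion takes the sterically preferred tetrahedral geometry. → tetrahedral.

[NiI₄]²−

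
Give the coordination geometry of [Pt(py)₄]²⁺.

square planar

Summing ligand charges against the +2 overall charge gives an oxidation state of +2 for platinum.
Platinum is a group-10 element; Pt(II) is therefore d⁸.
With 4 monodentate ligands the coordination number is 4.
A 5d d⁸ ion has a large crystal-field splitting; square planar leaves the high-energy d_{x²−y²} orbital empty and maximises CFSE.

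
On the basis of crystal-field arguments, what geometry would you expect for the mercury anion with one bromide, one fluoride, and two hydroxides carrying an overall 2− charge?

tetrahedral

Each bromide is −1; each fluoride is −1; each hydroxide is −1; balancing the −2 overall charge requires Hg(II).
Mercury is a group-12 element; Hg(II) is therefore d¹⁰.
With 4 monodentate ligands the coordination number is 4.
A d¹⁰ ion has no crystal-field stabilisation preference between square planar and tetrahedral, so four ligands adopt the sterically favoured tetrahedral geometry.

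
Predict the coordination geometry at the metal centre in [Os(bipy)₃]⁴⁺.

octahedral

Summing ligand charges against the +4 overall charge gives an oxidation state of +4 for osmium.
Osmium is a group-8 element; Os(IV) is therefore d⁴.
Counting donor atoms: 3×2,2′-bipyridine (bidentate) → 6 donors. Coordination number = 6.
Six donors around a single metal centre give an octahedral coordination sphere.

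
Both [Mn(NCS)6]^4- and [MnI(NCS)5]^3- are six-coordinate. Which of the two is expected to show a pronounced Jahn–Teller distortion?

[Mn(NCS)6]^4-: Ligand charges: each isothiocyanate is −1. With an overall charge of −4 the manganese centre must be in the +2 oxidation state. Mn sits in group 7, so the d-electron count is 7 − 2 = 5. Isothiocyanate is a weak-field ligand for a first-row metal, so the complex is high-spin. The d⁵ configuration leaves the e_g set evenly filled (or empty) — no strong Jahn–Teller driving force.
[MnI(NCS)5]^3-: Ligand charges: each iodide is −1; each isothiocyanate is −1. With an overall charge of −3 the manganese centre must be in the +3 oxidation state. Manganese is a group-7 element; Mn(III) is therefore d⁴. Iodide and isothiocyanate are weak-field ligands for a first-row metal, so the complex is high-spin. The t₂g³e_g¹ (high-spin) configuration has an unevenly filled e_g set; the Jahn–Teller theorem predicts a tetragonal distortion (typically axial elongation) to lift the degeneracy.

[MnI(NCS)5]^3-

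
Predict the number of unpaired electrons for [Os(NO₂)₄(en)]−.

1 unpaired electron

Summing ligand charges against the −1 overall charge gives an oxidation state of +3 for osmium.
Group 8 minus oxidation state 3 gives a d⁵ configuration.
Counting donor atoms: 4×nitro (N-bound nitrite) (monodentate) → 4 donors; 1×ethylenediamine (bidentate) → 2 donors. Coordination number = 6.
The spin state decides the count: a 5d ion has a large Δₒ and is invariably low-spin.
An octahedral low-spin d⁵ ion is t₂g⁵e_g⁰, giving 1 unpaired electron.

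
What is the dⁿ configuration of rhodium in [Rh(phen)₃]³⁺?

Ligand charges: 1,10-phenanthroline is neutral. With an overall charge of +3 the rhodium centre must be in the +3 oxidation state.
Group 9 minus oxidation state 3 gives a d⁶ configuration.

d⁶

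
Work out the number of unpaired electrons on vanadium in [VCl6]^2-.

Each chloride is −1; balancing the −2 overall charge requires V(IV).
Group 5 minus oxidation state 4 gives a d¹ configuration.
In an octahedral field the d¹ configuration is t₂g¹e_g⁰ (only one arrangement possible), giving 1 unpaired electron.

1 unpaired electron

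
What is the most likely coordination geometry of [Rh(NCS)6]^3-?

Each isothiocyanate is −1; balancing the −3 overall charge requires Rh(III).
Group 9 minus oxidation state 3 gives a d⁶ configuration.
Coordination number: 6.
Six donors around a single metal centre give an octahedral coordination sphere.

octahedral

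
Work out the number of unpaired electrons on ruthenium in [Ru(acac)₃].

1

Each acetylacetonate is −1; balancing the 0 overall charge requires Ru(III).
Ruthenium is a group-8 element; Ru(III) is therefore d⁵.
Counting donor atoms: 3×acetylacetonate (bidentate) → 6 donors. Coordination number = 6.
The spin state decides the count: a 4d ion has a large Δₒ and is invariably low-spin.
An octahedral low-spin d⁵ ion is t₂g⁵e_g⁰, giving 1 unpaired electron.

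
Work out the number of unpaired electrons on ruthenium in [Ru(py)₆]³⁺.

Ligand charges: pyridine is neutral. With an overall charge of +3 the ruthenium centre must be in the +3 oxidation state.
Group 8 minus oxidation state 3 gives a d⁵ configuration.
The spin state decides the count: a 4d ion has a large Δₒ and is invariably low-spin.
An octahedral low-spin d⁵ ion is t₂g⁵e_g⁰, giving 1 unpaired electron.

1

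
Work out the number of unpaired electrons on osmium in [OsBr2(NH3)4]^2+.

2 unpaired electrons

Summing ligand charges against the +2 overall charge gives an oxidation state of +4 for osmium.
Os sits in group 8, so the d-electron count is 8 − 4 = 4.
The spin state decides the count: a 5d ion has a large Δₒ and is invariably low-spin.
An octahedral low-spin d⁴ ion is t₂g⁴e_g⁰, giving 2 unpaired electrons.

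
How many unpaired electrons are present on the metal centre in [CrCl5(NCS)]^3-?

Ligand charges: each chloride is −1; each isothiocyanate is −1. With an overall charge of −3 the chromium centre must be in the +3 oxidation state.
Chromium is a group-6 element; Cr(III) is therefore d³.
In an octahedral field the d³ configuration is t₂g³e_g⁰ (only one arrangement possible), giving 3 unpaired electrons.

3 unpaired electrons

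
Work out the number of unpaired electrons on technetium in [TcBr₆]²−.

3

Summing ligand charges against the −2 overall charge gives an oxidation state of +4 for technetium.
Group 7 minus oxidation state 4 gives a d³ configuration.
In an octahedral field the d³ configuration is t₂g³e_g⁰ (only one arrangement possible), giving 3 unpaired electrons.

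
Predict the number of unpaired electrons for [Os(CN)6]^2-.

2

Each cyanide is −1; balancing the −2 overall charge requires Os(IV).
Os sits in group 8, so the d-electron count is 8 − 4 = 4.
The spin state decides the count: a 5d ion has a large Δₒ and is invariably low-spin.
An octahedral low-spin d⁴ ion is t₂g⁴e_g⁰, giving 2 unpaired electrons.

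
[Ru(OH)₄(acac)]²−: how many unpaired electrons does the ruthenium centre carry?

Ligand charges: each hydroxide is −1; each acetylacetonate is −1. With an overall charge of −2 the ruthenium centre must be in the +3 oxidation state.
Ruthenium is a group-8 element; Ru(III) is therefore d⁵.
Counting donor atoms: 4×hydroxide (monodentate) → 4 donors; 1×acetylacetonate (bidentate) → 2 donors. Coordination number = 6.
The spin state decides the count: a 4d ion has a large Δₒ and is invariably low-spin.
An octahedral low-spin d⁵ ion is t₂g⁵e_g⁰, giving 1 unpaired electron.

1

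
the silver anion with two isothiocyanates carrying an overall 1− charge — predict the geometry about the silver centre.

Summing ligand charges against the −1 overall charge gives an oxidation state of +1 for silver.
Silver is a group-11 element; Ag(I) is therefore d¹⁰.
With 2 monodentate ligands the coordination number is 2.
A d¹⁰ ion with only two ligands adopts a linear arrangement (sp hybridisation; no CFSE preference).

linear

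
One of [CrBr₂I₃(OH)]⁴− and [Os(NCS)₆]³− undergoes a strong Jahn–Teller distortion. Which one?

[CrBr₂I₃(OH)]⁴−: Ligand charges: each bromide is −1; each iodide is −1; each hydroxide is −1. With an overall charge of −4 the chromium centre must be in the +2 oxidation state. Cr sits in group 6, so the d-electron count is 6 − 2 = 4. Bromide, hydroxide, and iodide are weak-field ligands for a first-row metal, so the complex is high-spin. The t₂g³e_g¹ (high-spin) configuration has an unevenly filled e_g set; the Jahn–Teller theorem predicts a tetragonal distortion (typically axial elongation) to lift the degeneracy.
[Os(NCS)₆]³−: Summing ligand charges against the −3 overall charge gives an oxidation state of +3 for osmium. Os sits in group 8, so the d-electron count is 8 − 3 = 5. A 5d ion has a large Δₒ and is invariably low-spin. The d⁵ configuration leaves the e_g set evenly filled (or empty) — no strong Jahn–Teller driving force.

[CrBr₂I₃(OH)]⁴−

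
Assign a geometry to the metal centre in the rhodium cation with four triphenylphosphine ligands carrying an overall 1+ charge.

square planar

Ligand charges: triphenylphosphine is neutral. With an overall charge of +1 the rhodium centre must be in the +1 oxidation state.
Rhodium is a group-9 element; Rh(I) is therefore d⁸.
With 4 monodentate ligands the coordination number is 4.
A 4d d⁸ ion has a large crystal-field splitting; square planar leaves the high-energy d_{x²−y²} orbital empty and maximises CFSE.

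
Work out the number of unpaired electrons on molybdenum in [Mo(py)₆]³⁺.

Pyridine is neutral; balancing the +3 overall charge requires Mo(III).
Molybdenum is a group-6 element; Mo(III) is therefore d³.
In an octahedral field the d³ configuration is t₂g³e_g⁰ (only one arrangement possible), giving 3 unpaired electrons.

3 unpaired electrons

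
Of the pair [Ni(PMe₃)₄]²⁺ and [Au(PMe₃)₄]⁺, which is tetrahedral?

For [Ni(PMe₃)₄]²⁺: Summing ligand charges against the +2 overall charge gives an oxidation state of +2 for nickel. Nickel is a group-10 element; Ni(II) is therefore d⁸. Trimethylphosphine is a strong-field ligand (high in the spectrochemical series). A 3d d⁸ ion with strong-field ligands gains enough CFSE to favour square planar over tetrahedral. → square planar.
For [Au(PMe₃)₄]⁺: Trimethylphosphine is neutral; balancing the +1 overall charge requires Au(I). Gold is a group-11 element; Au(I) is therefore d¹⁰. A d¹⁰ ion has no crystal-field stabilisation preference between square planar and tetrahedral, so four ligands adopt the sterically favoured tetrahedral geometry. → tetrahedral.

[Au(PMe₃)₄]⁺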